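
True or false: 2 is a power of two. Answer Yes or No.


0b10. Only one bit set => Yes

Yes


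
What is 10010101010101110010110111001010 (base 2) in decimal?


10010101010101110010110111001010 in decimal = 2505518538

2505518538


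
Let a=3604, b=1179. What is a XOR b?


3604 ^ 1179 = 2703

2703


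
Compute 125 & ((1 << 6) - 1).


125 & 63 = 61

61


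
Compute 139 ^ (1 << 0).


139 ^ (1 << 0) = 139 ^ 1 = 138

138


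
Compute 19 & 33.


0b10011 & 0b100001 = 0b1 = 1

1


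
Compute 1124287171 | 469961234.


0b1000011000000110100001011000011 | 0b11100000000110000101000010010 = 0b1011111000000110100101011010011 = 1594051283

1594051283


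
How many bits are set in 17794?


0b100010110000010 has 5 set bits

5


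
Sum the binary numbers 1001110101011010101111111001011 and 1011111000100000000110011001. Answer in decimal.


1001110101011010101111111001011 + 1011111000100000000110011001 = 1011010100011110110000101100100 = 1519346020

1519346020


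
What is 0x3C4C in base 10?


3C4C hex = 15436 decimal

15436


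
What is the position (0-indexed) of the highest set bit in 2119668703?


0b1111110010101111001001111011111. Highest set bit at position 30

30


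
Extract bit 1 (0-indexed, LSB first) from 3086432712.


0b10110111111101110011100111001000, position 1 = 0

0


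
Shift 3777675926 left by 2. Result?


0b11100001001010101100001010010110 << 2 = 0b1110000100101010110000101001011000 = 15110703704

15110703704


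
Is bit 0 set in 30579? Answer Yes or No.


0b111011101110011, bit 0 = 1. Yes

Yes


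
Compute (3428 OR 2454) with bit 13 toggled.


Step 1: 3428 | 2454 = 3574
Step 2: 3574 ^ (1 << 13) = 3574 ^ 8192 = 11766

11766


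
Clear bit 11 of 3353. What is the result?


3353 & ~(1 << 11) = 1305

1305


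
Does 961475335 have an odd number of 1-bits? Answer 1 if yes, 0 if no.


0b111001010011101111001100000111 has 17 ones => parity 1

1


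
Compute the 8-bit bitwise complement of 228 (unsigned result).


~0b11100100 = 0b11011 = 27 (8-bit unsigned)

27


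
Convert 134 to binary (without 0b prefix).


134 = 10000110 in binary

10000110


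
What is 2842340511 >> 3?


0b10101001011010101010110010011111 >> 3 = 0b10101001011010101010110010011 = 355292563

355292563


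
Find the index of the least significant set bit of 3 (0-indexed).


0b11. Lowest set bit at position 0

0


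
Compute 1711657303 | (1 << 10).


1711657303 | (1 << 10) = 1711657303 | 1024 = 1711658327

1711658327


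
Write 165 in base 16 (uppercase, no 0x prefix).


165 = A5 hex

A5


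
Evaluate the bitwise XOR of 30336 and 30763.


0b111011010000000 ^ 0b111100000101011 = 0b111010101011 = 3755

3755


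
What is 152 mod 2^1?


152 & 1 = 0

0


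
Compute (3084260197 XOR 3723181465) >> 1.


Step 1: 3084260197 ^ 3723181465 = 1782394620
Step 2: 1782394620 >> 1 = 891197310

891197310


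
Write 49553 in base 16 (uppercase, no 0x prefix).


49553 = C191 hex

C191


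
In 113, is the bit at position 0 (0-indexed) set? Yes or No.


0b1110001, bit 0 = 1. Yes

Yes


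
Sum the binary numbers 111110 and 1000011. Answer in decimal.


111110 + 1000011 = 10000001 = 129

129


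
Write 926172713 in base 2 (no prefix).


926172713 = 110111001101000100011000101001 in binary

110111001101000100011000101001


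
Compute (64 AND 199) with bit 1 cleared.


Step 1: 64 & 199 = 64
Step 2: 64 & ~(1 << 1) = 64

64


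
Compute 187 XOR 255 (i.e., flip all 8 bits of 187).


187 ^ 255 = 68

68


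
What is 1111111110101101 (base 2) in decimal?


1111111110101101 in decimal = 65453

65453


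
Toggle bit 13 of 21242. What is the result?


21242 ^ (1 << 13) = 21242 ^ 8192 = 29434

29434


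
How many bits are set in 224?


0b11100000 has 3 set bits

3


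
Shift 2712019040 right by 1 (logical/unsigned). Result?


0b10100001101001100010000001100000 >> 1 = 0b1010000110100110001000000110000 = 1356009520

1356009520


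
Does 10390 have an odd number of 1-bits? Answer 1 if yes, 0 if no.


0b10100010010110 has 6 ones => parity 0

0


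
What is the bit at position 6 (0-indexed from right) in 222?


0b11011110, position 6 = 1

1


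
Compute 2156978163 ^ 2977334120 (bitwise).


0b10000000100100001101111111110011 ^ 0b10110001011101101000001101101000 = 0b110001111001100101110010011011 = 837180571

837180571


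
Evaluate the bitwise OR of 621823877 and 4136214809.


0b100101000100000100011110000101 | 0b11110110100010011010000100011001 = 0b11110111100110011110011110011101 = 4154058653

4154058653


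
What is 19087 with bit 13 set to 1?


19087 | (1 << 13) = 19087 | 8192 = 27279

27279


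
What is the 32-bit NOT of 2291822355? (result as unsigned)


~0b10001000100110100110111100010011 = 0b1110111011001011001000011101100 = 2003144940 (32-bit unsigned)

2003144940


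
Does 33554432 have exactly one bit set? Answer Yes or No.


0b10000000000000000000000000. Only one bit set => Yes

Yes


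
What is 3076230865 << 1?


0b10110111010110111000111011010001 << 1 = 0b101101110101101110001110110100010 = 6152461730

6152461730


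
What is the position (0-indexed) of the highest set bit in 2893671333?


0b10101100011110011110101110100101. Highest set bit at position 31

31


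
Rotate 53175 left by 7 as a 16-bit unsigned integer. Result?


Rotate 0b1100111110110111 left by 7 (16-bit) = 0b1101101111100111 = 56295

56295


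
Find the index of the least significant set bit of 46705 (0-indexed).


0b1011011001110001. Lowest set bit at position 0

0


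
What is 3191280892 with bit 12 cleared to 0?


3191280892 & ~(1 << 12) = 3191276796

3191276796


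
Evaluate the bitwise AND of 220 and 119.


0b11011100 & 0b1110111 = 0b1010100 = 84

84


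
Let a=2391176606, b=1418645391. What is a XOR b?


2391176606 ^ 1418645391 = 3658005009

3658005009


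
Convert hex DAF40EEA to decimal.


DAF40EEA hex = 3673427690 decimal

3673427690


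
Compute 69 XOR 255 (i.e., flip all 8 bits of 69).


69 ^ 255 = 186

186


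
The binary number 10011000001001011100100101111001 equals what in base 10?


10011000001001011100100101111001 in decimal = 2552613241

2552613241


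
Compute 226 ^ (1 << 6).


226 ^ (1 << 6) = 226 ^ 64 = 162

162


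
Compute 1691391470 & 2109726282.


0b1100100110100001001010111101110 & 0b1111101101111111101111001001010 = 0b1100100100100001001010001001010 = 1687196746

1687196746


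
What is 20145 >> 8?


0b100111010110001 >> 8 = 0b1001110 = 78

78


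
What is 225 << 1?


0b11100001 << 1 = 0b111000010 = 450

450


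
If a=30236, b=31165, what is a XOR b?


30236 ^ 31165 = 4001

4001


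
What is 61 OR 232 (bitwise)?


0b111101 | 0b11101000 = 0b11111101 = 253

253


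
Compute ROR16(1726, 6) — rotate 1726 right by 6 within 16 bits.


Rotate 0b11010111110 right by 6 (16-bit) = 0b1111100000011010 = 63514

63514


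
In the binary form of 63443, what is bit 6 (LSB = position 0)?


0b1111011111010011, position 6 = 1

1


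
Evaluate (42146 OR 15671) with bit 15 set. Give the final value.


Step 1: 42146 | 15671 = 48567
Step 2: 48567 | (1 << 15) = 48567 | 32768 = 48567

48567


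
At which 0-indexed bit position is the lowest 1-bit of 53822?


0b1101001000111110. Lowest set bit at position 1

1


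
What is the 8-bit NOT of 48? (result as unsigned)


~0b110000 = 0b11001111 = 207 (8-bit unsigned)

207


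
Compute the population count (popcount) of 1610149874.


0b1011111111110001110111111110010 has 23 set bits

23


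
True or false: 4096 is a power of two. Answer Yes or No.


0b1000000000000. Only one bit set => Yes

Yes


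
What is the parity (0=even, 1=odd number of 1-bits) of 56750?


0b1101110110101110 has 11 ones => parity 1

1


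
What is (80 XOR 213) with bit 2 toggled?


Step 1: 80 ^ 213 = 133
Step 2: 133 ^ (1 << 2) = 133 ^ 4 = 129

129


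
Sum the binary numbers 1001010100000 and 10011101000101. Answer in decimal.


1001010100000 + 10011101000101 = 11100111100101 = 14821

14821


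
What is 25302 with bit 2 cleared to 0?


25302 & ~(1 << 2) = 25298

25298


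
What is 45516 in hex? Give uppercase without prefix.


45516 = B1CC hex

B1CC


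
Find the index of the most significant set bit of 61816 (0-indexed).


0b1111000101111000. Highest set bit at position 15

15


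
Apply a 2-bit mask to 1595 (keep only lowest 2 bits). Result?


1595 & 3 = 3

3


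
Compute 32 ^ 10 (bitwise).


0b100000 ^ 0b1010 = 0b101010 = 42

42


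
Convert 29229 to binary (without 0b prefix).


29229 = 111001000101101 in binary

111001000101101


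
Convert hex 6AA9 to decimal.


6AA9 hex = 27305 decimal

27305


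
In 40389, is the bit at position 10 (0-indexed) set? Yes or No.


0b1001110111000101, bit 10 = 1. Yes

Yes


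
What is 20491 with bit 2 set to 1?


20491 | (1 << 2) = 20491 | 4 = 20495

20495


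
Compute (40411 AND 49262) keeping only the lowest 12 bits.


Step 1: 40411 & 49262 = 32842
Step 2: 32842 & 4095 = 74

74


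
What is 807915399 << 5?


0b110000001001111100111110000111 << 5 = 0b11000000100111110011111000011100000 = 25853292768

25853292768


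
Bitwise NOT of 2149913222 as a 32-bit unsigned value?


~0b10000000001001010001001010000110 = 0b1111111110110101110110101111001 = 2145054073 (32-bit unsigned)

2145054073


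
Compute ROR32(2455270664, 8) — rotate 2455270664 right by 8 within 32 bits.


Rotate 0b10010010010110000111010100001000 right by 8 (32-bit) = 0b1000100100100101100001110101 = 143808629

143808629


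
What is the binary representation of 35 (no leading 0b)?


35 = 100011 in binary

100011


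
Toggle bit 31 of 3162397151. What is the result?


3162397151 ^ (1 << 31) = 3162397151 ^ 2147483648 = 1014913503

1014913503


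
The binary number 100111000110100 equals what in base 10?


100111000110100 in decimal = 20020

20020


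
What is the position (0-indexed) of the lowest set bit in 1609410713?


0b1011111111011011010100010011001. Lowest set bit at position 0

0


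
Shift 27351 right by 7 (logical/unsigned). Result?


0b110101011010111 >> 7 = 0b11010101 = 213

213


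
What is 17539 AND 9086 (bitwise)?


0b100010010000011 & 0b10001101111110 = 0b10 = 2

2


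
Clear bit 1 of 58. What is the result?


58 & ~(1 << 1) = 56

56


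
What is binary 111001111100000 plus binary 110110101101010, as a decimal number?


111001111100000 + 110110101101010 = 1110000101001010 = 57674

57674


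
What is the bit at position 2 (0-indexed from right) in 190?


0b10111110, position 2 = 1

1


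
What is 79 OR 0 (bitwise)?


0b1001111 | 0b0 = 0b1001111 = 79

79


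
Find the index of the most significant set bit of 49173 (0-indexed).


0b1100000000010101. Highest set bit at position 15

15


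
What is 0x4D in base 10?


4D hex = 77 decimal

77


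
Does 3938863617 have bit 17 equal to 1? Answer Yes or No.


0b11101010110001100100101000000001, bit 17 = 1. Yes

Yes


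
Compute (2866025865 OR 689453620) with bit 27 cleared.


Step 1: 2866025865 | 689453620 = 2883338173
Step 2: 2883338173 & ~(1 << 27) = 2749120445

2749120445


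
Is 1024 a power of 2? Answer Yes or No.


0b10000000000. Only one bit set => Yes

Yes


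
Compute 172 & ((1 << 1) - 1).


172 & 1 = 0

0


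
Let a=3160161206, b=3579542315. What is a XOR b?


3160161206 ^ 3579542315 = 1762082973

1762082973


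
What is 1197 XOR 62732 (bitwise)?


0b10010101101 ^ 0b1111010100001100 = 0b1111000110100001 = 61857

61857


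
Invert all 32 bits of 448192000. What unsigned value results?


448192000 ^ 4294967295 = 3846775295

3846775295


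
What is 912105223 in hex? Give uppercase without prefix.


912105223 = 365D9F07 hex

365D9F07


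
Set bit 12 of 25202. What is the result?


25202 | (1 << 12) = 25202 | 4096 = 29298

29298


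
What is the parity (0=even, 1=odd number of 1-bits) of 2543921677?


0b10010111101000010010101000001101 has 14 ones => parity 0

0


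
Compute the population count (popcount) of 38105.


0b1001010011011001 has 8 set bits

8


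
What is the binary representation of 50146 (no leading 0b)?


50146 = 1100001111100010 in binary

1100001111100010


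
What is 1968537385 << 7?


0b1110101010101010111111100101001 << 7 = 0b11101010101010101111111001010010000000 = 251972785280

251972785280


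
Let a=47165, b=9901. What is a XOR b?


47165 ^ 9901 = 40592

40592


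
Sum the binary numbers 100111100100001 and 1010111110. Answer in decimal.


100111100100001 + 1010111110 = 101000111011111 = 20959

20959


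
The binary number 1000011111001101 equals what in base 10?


1000011111001101 in decimal = 34765

34765


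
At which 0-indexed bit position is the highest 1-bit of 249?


0b11111001. Highest set bit at position 7

7


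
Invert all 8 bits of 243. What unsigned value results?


243 ^ 255 = 12

12


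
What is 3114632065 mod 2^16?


3114632065 & 65535 = 33665

33665


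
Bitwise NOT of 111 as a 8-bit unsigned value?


~0b1101111 = 0b10010000 = 144 (8-bit unsigned)

144


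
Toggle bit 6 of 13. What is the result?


13 ^ (1 << 6) = 13 ^ 64 = 77

77


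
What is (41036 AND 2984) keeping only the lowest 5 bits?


Step 1: 41036 & 2984 = 8
Step 2: 8 & 31 = 8

8


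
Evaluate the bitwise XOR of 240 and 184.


0b11110000 ^ 0b10111000 = 0b1001000 = 72

72


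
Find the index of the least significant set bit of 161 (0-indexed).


0b10100001. Lowest set bit at position 0

0


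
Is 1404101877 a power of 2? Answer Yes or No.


0b1010011101100001110010011110101. Multiple bits set => No

No


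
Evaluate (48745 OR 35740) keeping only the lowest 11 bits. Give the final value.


Step 1: 48745 | 35740 = 49149
Step 2: 49149 & 2047 = 2045

2045


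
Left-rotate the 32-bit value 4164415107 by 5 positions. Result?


Rotate 0b11111000001101111110111010000011 left by 5 (32-bit) = 0b110111111011101000001111111 = 117297279

117297279


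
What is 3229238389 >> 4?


0b11000000011110100100010001110101 >> 4 = 0b1100000001111010010001000111 = 201827399

201827399


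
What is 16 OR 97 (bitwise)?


0b10000 | 0b1100001 = 0b1110001 = 113

113


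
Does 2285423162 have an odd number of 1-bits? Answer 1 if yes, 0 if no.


0b10001000001110001100101000111010 has 13 ones => parity 1

1


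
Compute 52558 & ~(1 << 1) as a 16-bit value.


52558 & ~(1 << 1) = 52556

52556


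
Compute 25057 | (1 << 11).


25057 | (1 << 11) = 25057 | 2048 = 27105

27105


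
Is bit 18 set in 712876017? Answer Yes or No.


0b101010011111011001111111110001, bit 18 = 1. Yes

Yes


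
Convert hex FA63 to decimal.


FA63 hex = 64099 decimal

64099


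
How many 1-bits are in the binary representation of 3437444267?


0b11001100111000110011110010101011 has 18 set bits

18


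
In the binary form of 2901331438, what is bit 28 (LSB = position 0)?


0b10101100111011101100110111101110, position 28 = 0

0


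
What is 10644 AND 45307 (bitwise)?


0b10100110010100 & 0b1011000011111011 = 0b10000010010000 = 8336

8336


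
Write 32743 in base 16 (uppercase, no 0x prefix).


32743 = 7FE7 hex

7FE7


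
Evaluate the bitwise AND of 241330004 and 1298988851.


0b1110011000100110011101010100 & 0b1001101011011001111111100110011 = 0b1100011000000110011100010000 = 207644432

207644432


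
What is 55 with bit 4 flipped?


55 ^ (1 << 4) = 55 ^ 16 = 39

39


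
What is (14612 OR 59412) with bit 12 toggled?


Step 1: 14612 | 59412 = 63764
Step 2: 63764 ^ (1 << 12) = 63764 ^ 4096 = 59668

59668


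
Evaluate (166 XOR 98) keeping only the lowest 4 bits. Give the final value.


Step 1: 166 ^ 98 = 196
Step 2: 196 & 15 = 4

4


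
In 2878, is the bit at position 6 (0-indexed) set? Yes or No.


0b101100111110, bit 6 = 0. No

No


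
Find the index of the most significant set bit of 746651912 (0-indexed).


0b101100100000010000000100001000. Highest set bit at position 29

29


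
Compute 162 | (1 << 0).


162 | (1 << 0) = 162 | 1 = 163

163


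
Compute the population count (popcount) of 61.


0b111101 has 5 set bits

5


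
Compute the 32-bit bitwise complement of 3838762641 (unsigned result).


~0b11100100110011101101111010010001 = 0b11011001100010010000101101110 = 456204654 (32-bit unsigned)

456204654


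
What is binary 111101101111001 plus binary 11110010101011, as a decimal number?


111101101111001 + 11110010101011 = 1011100000100100 = 47140

47140


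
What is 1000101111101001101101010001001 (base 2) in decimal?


1000101111101001101101010001001 in decimal = 1173674633

1173674633


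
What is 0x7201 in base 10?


7201 hex = 29185 decimal

29185


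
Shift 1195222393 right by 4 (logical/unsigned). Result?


0b1000111001111011010010101111001 >> 4 = 0b100011100111101101001010111 = 74701399

74701399


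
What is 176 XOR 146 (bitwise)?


0b10110000 ^ 0b10010010 = 0b100010 = 34

34


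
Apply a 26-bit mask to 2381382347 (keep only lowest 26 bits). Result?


2381382347 & 67108863 = 32572107

32572107


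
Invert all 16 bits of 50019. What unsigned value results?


50019 ^ 65535 = 15516

15516


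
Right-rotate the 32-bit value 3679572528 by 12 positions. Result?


Rotate 0b11011011010100011101001000110000 right by 12 (32-bit) = 0b100011000011011011010100011101 = 588100893

588100893


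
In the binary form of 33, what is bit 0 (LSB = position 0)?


0b100001, position 0 = 1

1


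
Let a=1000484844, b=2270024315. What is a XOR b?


1000484844 ^ 2270024315 = 3169844631

3169844631


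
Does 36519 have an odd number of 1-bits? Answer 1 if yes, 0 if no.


0b1000111010100111 has 9 ones => parity 1

1


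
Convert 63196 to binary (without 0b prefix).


63196 = 1111011011011100 in binary

1111011011011100


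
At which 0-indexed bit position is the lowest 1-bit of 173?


0b10101101. Lowest set bit at position 0

0


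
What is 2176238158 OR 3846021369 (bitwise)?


0b10000001101101101100001001001110 | 0b11100101001111011010000011111001 = 0b11100101101111111110001011111111 = 3854557951

3854557951


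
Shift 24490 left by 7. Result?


0b101111110101010 << 7 = 0b1011111101010100000000 = 3134720

3134720


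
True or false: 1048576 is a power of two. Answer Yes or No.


0b100000000000000000000. Only one bit set => Yes

Yes


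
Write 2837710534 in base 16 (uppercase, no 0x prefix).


2837710534 = A92406C6 hex

A92406C6


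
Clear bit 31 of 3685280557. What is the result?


3685280557 & ~(1 << 31) = 1537796909

1537796909


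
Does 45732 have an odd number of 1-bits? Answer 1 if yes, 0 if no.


0b1011001010100100 has 7 ones => parity 1

1


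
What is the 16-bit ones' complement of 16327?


16327 ^ 65535 = 49208

49208


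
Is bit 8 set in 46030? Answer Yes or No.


0b1011001111001110, bit 8 = 1. Yes

Yes


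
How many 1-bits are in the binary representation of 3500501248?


0b11010000101001010110100100000000 has 11 set bits

11


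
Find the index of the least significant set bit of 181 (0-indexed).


0b10110101. Lowest set bit at position 0

0


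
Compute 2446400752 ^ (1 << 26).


2446400752 ^ (1 << 26) = 2446400752 ^ 67108864 = 2513509616

2513509616


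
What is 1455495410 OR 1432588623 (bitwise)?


0b1010110110000010001100011110010 | 0b1010101011000111001000101001111 = 0b1010111111000111001100111111111 = 1474533887

1474533887


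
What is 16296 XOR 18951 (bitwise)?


0b11111110101000 ^ 0b100101000000111 = 0b111010110101111 = 30127

30127


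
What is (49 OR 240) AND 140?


Step 1: 49 | 240 = 241
Step 2: 241 & 140 = 128

128


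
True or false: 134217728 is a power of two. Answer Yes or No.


0b1000000000000000000000000000. Only one bit set => Yes

Yes


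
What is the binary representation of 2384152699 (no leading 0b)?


2384152699 = 10001110000110110100100001111011 in binary

10001110000110110100100001111011


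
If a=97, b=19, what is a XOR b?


97 ^ 19 = 114

114


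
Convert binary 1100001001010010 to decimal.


1100001001010010 in decimal = 49746

49746


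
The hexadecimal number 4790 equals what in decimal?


4790 hex = 18320 decimal

18320


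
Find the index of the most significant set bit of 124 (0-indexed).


0b1111100. Highest set bit at position 6

6


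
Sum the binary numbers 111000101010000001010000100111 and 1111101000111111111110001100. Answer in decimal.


111000101010000001010000100111 + 1111101000111111111110001100 = 1001000010011000001001110110011 = 1212945331

1212945331


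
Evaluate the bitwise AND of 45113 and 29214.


0b1011000000111001 & 0b111001000011110 = 0b11000000011000 = 12312

12312


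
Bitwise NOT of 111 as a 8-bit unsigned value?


~0b1101111 = 0b10010000 = 144 (8-bit unsigned)

144


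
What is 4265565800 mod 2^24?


4265565800 & 16777215 = 4152936

4152936


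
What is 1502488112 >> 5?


0b1011001100011100010011000110000 >> 5 = 0b10110011000111000100110001 = 46952753

46952753


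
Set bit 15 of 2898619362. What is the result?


2898619362 | (1 << 15) = 2898619362 | 32768 = 2898652130

2898652130


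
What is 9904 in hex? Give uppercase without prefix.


9904 = 26B0 hex

26B0


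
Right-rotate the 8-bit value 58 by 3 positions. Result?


Rotate 0b111010 right by 3 (8-bit) = 0b1000111 = 71

71


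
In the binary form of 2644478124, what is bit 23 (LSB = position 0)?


0b10011101100111111000100010101100, position 23 = 1

1


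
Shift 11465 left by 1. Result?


0b10110011001001 << 1 = 0b101100110010010 = 22930

22930


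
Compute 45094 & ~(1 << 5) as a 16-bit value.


45094 & ~(1 << 5) = 45062

45062


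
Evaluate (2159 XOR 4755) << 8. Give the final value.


Step 1: 2159 ^ 4755 = 6908
Step 2: 6908 << 8 = 1768448

1768448


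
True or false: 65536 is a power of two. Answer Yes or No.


0b10000000000000000. Only one bit set => Yes

Yes


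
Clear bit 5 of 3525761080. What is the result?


3525761080 & ~(1 << 5) = 3525761048

3525761048


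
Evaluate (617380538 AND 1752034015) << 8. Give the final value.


Step 1: 617380538 & 1752034015 = 541878938
Step 2: 541878938 << 8 = 138721008128

138721008128


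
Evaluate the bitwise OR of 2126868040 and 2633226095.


0b1111110110001010110111001001000 | 0b10011100111100111101011101101111 = 0b11111110111101111111111101101111 = 4277665647

4277665647


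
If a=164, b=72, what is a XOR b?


164 ^ 72 = 236

236


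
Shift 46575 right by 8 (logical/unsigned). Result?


0b1011010111101111 >> 8 = 0b10110101 = 181

181


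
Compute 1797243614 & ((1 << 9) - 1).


1797243614 & 511 = 222

222


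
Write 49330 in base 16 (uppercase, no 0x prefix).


49330 = C0B2 hex

C0B2


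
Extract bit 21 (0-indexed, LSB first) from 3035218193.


0b10110100111010011100000100010001, position 21 = 1

1


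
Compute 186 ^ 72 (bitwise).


0b10111010 ^ 0b1001000 = 0b11110010 = 242

242


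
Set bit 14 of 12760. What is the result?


12760 | (1 << 14) = 12760 | 16384 = 29144

29144


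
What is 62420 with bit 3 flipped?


62420 ^ (1 << 3) = 62420 ^ 8 = 62428

62428


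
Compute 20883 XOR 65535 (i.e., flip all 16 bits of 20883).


20883 ^ 65535 = 44652

44652


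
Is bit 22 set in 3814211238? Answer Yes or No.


0b11100011010110000011111010100110, bit 22 = 1. Yes

Yes


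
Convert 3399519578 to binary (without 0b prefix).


3399519578 = 11001010101000001000110101011010 in binary

11001010101000001000110101011010


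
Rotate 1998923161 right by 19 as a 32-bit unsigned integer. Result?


Rotate 0b1110111001001010010010110011001 right by 19 (32-bit) = 0b10100100101100110010111011100100 = 2763206372

2763206372


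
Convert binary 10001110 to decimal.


10001110 in decimal = 142

142


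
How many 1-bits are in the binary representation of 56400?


0b1101110001010000 has 7 set bits

7


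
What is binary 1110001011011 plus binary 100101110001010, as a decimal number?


1110001011011 + 100101110001010 = 110011111100101 = 26597

26597


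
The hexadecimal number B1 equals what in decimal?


B1 hex = 177 decimal

177


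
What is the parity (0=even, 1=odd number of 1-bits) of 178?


0b10110010 has 4 ones => parity 0

0


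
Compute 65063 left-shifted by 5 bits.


0b1111111000100111 << 5 = 0b111111100010011100000 = 2082016

2082016


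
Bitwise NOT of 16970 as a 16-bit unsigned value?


~0b100001001001010 = 0b1011110110110101 = 48565 (16-bit unsigned)

48565


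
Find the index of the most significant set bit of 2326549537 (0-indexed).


0b10001010101011000101010000100001. Highest set bit at position 31

31


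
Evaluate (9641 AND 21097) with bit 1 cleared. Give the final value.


Step 1: 9641 & 21097 = 41
Step 2: 41 & ~(1 << 1) = 41

41


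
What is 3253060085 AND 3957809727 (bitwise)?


0b11000001111001011100000111110101 & 0b11101011111001110110001000111111 = 0b11000001111001010100000000110101 = 3253026869

3253026869


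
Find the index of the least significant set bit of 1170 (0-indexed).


0b10010010010. Lowest set bit at position 1

1


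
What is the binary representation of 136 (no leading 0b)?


136 = 10001000 in binary

10001000


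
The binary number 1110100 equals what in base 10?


1110100 in decimal = 116

116


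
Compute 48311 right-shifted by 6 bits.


0b1011110010110111 >> 6 = 0b1011110010 = 754

754


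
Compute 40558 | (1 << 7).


40558 | (1 << 7) = 40558 | 128 = 40686

40686


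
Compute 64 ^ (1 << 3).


64 ^ (1 << 3) = 64 ^ 8 = 72

72


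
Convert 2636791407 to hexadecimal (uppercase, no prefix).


2636791407 = 9D2A3E6F hex

9D2A3E6F


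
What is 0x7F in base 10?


7F hex = 127 decimal

127


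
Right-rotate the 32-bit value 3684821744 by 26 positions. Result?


Rotate 0b11011011101000011110101011110000 right by 26 (32-bit) = 0b11101000011110101011110000110110 = 3900357686

3900357686


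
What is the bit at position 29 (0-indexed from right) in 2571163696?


0b10011001010000001101100000110000, position 29 = 0

0


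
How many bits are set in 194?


0b11000010 has 3 set bits

3


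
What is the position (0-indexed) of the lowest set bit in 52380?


0b1100110010011100. Lowest set bit at position 2

2


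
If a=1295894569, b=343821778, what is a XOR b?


1295894569 ^ 343821778 = 1497597435

1497597435


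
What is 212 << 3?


0b11010100 << 3 = 0b11010100000 = 1696

1696


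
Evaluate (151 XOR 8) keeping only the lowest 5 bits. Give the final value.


Step 1: 151 ^ 8 = 159
Step 2: 159 & 31 = 31

31


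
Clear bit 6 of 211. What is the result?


211 & ~(1 << 6) = 147

147


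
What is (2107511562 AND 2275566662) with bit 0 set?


Step 1: 2107511562 & 2275566662 = 92405762
Step 2: 92405762 | (1 << 0) = 92405762 | 1 = 92405763

92405763


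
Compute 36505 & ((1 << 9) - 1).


36505 & 511 = 153

153


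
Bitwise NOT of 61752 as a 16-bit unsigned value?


~0b1111000100111000 = 0b111011000111 = 3783 (16-bit unsigned)

3783


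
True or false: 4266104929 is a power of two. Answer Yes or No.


0b11111110010001111001100001100001. Multiple bits set => No

No


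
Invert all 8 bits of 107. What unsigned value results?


107 ^ 255 = 148

148


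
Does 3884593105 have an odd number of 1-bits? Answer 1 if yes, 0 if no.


0b11100111100010100010111111010001 has 18 ones => parity 0

0


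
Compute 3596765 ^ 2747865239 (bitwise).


0b1101101110000111011101 ^ 0b10100011110010010001100010010111 = 0b10100011111111111111100101001010 = 2751461706

2751461706


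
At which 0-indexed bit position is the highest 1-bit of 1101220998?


0b1000001101000110100110010000110. Highest set bit at position 30

30


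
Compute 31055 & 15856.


0b111100101001111 & 0b11110111110000 = 0b11100101000000 = 14656

14656


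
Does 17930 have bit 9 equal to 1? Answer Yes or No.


0b100011000001010, bit 9 = 1. Yes

Yes


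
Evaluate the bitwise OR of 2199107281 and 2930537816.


0b10000011000100111011011011010001 | 0b10101110101011000111010101011000 = 0b10101111101111111111011111011001 = 2948593625

2948593625


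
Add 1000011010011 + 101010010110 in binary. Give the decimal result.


1000011010011 + 101010010110 = 1101101101001 = 7017

7017


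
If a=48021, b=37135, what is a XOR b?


48021 ^ 37135 = 10906

10906


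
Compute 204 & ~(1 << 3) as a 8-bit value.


204 & ~(1 << 3) = 196

196


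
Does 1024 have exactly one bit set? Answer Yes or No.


0b10000000000. Only one bit set => Yes

Yes


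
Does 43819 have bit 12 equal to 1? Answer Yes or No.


0b1010101100101011, bit 12 = 0. No

No


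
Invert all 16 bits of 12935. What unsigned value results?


12935 ^ 65535 = 52600

52600


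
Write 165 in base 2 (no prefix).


165 = 10100101 in binary

10100101


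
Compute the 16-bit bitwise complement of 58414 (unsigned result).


~0b1110010000101110 = 0b1101111010001 = 7121 (16-bit unsigned)

7121


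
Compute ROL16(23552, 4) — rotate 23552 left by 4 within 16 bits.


Rotate 0b101110000000000 left by 4 (16-bit) = 0b1100000000000101 = 49157

49157


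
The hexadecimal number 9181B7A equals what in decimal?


9181B7A hex = 152574842 decimal

152574842


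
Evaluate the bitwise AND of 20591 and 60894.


0b101000001101111 & 0b1110110111011110 = 0b100000001001110 = 16462

16462


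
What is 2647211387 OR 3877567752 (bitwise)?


0b10011101110010010011110101111011 | 0b11100111000111101111110100001000 = 0b11111111110111111111110101111011 = 4292869499

4292869499


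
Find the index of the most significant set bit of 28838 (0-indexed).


0b111000010100110. Highest set bit at position 14

14


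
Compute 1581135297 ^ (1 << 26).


1581135297 ^ (1 << 26) = 1581135297 ^ 67108864 = 1514026433

1514026433


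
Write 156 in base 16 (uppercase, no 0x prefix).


156 = 9C hex

9C


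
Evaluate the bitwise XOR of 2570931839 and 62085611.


0b10011001001111010100111001111111 ^ 0b11101100110101100111101011 = 0b10011010100011100001011110010100 = 2593003412

2593003412


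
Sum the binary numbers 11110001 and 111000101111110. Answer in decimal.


11110001 + 111000101111110 = 111001001101111 = 29295

29295


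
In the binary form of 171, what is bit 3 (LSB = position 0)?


0b10101011, position 3 = 1

1


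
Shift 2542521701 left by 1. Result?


0b10010111100010111100110101100101 << 1 = 0b100101111000101111001101011001010 = 5085043402

5085043402


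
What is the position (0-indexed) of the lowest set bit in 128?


0b10000000. Lowest set bit at position 7

7


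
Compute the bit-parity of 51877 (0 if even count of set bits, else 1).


0b1100101010100101 has 8 ones => parity 0

0


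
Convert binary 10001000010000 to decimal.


10001000010000 in decimal = 8720

8720


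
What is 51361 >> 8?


0b1100100010100001 >> 8 = 0b11001000 = 200

200


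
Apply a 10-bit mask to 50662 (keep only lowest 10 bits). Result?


50662 & 1023 = 486

486


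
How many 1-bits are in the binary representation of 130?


0b10000010 has 2 set bits

2


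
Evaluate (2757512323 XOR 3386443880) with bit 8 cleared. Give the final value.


Step 1: 2757512323 ^ 3386443880 = 1837450475
Step 2: 1837450475 & ~(1 << 8) = 1837450475

1837450475


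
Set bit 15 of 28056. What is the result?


28056 | (1 << 15) = 28056 | 32768 = 60824

60824


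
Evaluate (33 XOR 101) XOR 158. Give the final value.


Step 1: 33 ^ 101 = 68
Step 2: 68 ^ 158 = 218

218


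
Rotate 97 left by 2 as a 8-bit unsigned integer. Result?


Rotate 0b1100001 left by 2 (8-bit) = 0b10000101 = 133

133


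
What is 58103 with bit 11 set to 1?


58103 | (1 << 11) = 58103 | 2048 = 60151

60151


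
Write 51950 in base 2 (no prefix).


51950 = 1100101011101110 in binary

1100101011101110


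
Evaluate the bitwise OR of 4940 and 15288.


0b1001101001100 | 0b11101110111000 = 0b11101111111100 = 15356

15356


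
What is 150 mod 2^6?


150 & 63 = 22

22


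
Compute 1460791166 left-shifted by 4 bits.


0b1010111000100011110011101111110 << 4 = 0b10101110001000111100111011111100000 = 23372658656

23372658656


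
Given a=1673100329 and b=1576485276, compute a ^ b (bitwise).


1673100329 ^ 1576485276 = 1045314997

1045314997


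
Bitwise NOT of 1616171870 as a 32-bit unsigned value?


~0b1100000010101001101001101011110 = 0b10011111101010110010110010100001 = 2678795425 (32-bit unsigned)

2678795425


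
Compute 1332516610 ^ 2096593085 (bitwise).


0b1001111011011001001011100000010 ^ 0b1111100111101110111100010111101 = 0b110011100110111110111110111111 = 865857471

865857471


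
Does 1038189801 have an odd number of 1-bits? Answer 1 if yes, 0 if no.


0b111101111000011000010011101001 has 16 ones => parity 0

0


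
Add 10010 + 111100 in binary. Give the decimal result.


10010 + 111100 = 1001110 = 78

78


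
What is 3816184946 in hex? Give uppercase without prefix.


3816184946 = E3765C72 hex

E3765C72


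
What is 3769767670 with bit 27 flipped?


3769767670 ^ (1 << 27) = 3769767670 ^ 134217728 = 3903985398

3903985398


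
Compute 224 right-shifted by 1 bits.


0b11100000 >> 1 = 0b1110000 = 112

112


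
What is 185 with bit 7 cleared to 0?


185 & ~(1 << 7) = 57

57


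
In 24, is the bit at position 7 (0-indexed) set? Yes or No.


0b11000, bit 7 = 0. No

No


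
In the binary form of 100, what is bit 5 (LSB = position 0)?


0b1100100, position 5 = 1

1


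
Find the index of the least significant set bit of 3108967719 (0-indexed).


0b10111001010011110001010100100111. Lowest set bit at position 0

0


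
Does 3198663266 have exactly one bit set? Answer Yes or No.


0b10111110101001111011101001100010. Multiple bits set => No

No


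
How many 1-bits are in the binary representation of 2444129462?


0b10010001101011100111010010110110 has 17 set bits

17


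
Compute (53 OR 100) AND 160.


Step 1: 53 | 100 = 117
Step 2: 117 & 160 = 32

32


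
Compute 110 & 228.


0b1101110 & 0b11100100 = 0b1100100 = 100

100


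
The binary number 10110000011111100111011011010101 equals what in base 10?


10110000011111100111011011010101 in decimal = 2961077973

2961077973


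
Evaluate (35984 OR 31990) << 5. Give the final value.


Step 1: 35984 | 31990 = 64758
Step 2: 64758 << 5 = 2072256

2072256


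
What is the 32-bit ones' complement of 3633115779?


3633115779 ^ 4294967295 = 661851516

661851516


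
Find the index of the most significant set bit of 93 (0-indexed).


0b1011101. Highest set bit at position 6

6


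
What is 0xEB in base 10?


EB hex = 235 decimal

235


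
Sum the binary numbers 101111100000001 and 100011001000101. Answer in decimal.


101111100000001 + 100011001000101 = 1010010101000110 = 42310

42310


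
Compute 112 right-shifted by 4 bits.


0b1110000 >> 4 = 0b111 = 7

7


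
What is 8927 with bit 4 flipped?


8927 ^ (1 << 4) = 8927 ^ 16 = 8911

8911


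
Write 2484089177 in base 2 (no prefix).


2484089177 = 10010100000100000011000101011001 in binary

10010100000100000011000101011001


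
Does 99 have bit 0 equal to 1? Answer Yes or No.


0b1100011, bit 0 = 1. Yes

Yes


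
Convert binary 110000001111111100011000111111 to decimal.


110000001111111100011000111111 in decimal = 809485887

809485887


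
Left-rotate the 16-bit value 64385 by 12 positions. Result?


Rotate 0b1111101110000001 left by 12 (16-bit) = 0b1111110111000 = 8120

8120


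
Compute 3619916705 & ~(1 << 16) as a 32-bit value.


3619916705 & ~(1 << 16) = 3619851169

3619851169


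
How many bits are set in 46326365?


0b10110000101110001001011101 has 13 set bits

13


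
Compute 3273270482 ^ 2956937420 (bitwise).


0b11000011000110100010010011010010 ^ 0b10110000001111110100100011001100 = 0b1110011001001010110110000011110 = 1931832350

1931832350


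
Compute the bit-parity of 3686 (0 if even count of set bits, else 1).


0b111001100110 has 7 ones => parity 1

1


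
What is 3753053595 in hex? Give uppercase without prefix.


3753053595 = DFB30D9B hex

DFB30D9B


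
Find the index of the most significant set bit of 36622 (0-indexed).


0b1000111100001110. Highest set bit at position 15

15


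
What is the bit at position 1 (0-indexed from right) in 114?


0b1110010, position 1 = 1

1


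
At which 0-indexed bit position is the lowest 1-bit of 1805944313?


0b1101011101001001000010111111001. Lowest set bit at position 0

0


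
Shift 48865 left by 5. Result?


0b1011111011100001 << 5 = 0b101111101110000100000 = 1563680

1563680


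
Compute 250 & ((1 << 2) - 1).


250 & 3 = 2

2


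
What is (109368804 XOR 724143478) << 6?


Step 1: 109368804 ^ 724143478 = 766335122
Step 2: 766335122 << 6 = 49045447808

49045447808


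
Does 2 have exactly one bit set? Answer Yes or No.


0b10. Only one bit set => Yes

Yes


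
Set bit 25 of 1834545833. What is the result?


1834545833 | (1 << 25) = 1834545833 | 33554432 = 1868100265

1868100265


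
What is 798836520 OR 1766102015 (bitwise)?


0b101111100111010100011100101000 | 0b1101001010001001001001111111111 = 0b1101111110111011101011111111111 = 1876809727

1876809727


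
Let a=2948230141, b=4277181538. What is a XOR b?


2948230141 ^ 4277181538 = 1363867551

1363867551


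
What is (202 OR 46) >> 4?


Step 1: 202 | 46 = 238
Step 2: 238 >> 4 = 14

14


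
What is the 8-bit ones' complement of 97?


97 ^ 255 = 158

158


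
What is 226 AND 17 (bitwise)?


0b11100010 & 0b10001 = 0b0 = 0

0


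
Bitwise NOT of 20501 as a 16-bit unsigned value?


~0b101000000010101 = 0b1010111111101010 = 45034 (16-bit unsigned)

45034


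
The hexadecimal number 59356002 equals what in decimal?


59356002 hex = 1496670210 decimal

1496670210


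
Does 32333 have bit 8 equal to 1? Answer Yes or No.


0b111111001001101, bit 8 = 0. No

No


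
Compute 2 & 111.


0b10 & 0b1101111 = 0b10 = 2

2


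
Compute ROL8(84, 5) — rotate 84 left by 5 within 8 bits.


Rotate 0b1010100 left by 5 (8-bit) = 0b10001010 = 138

138


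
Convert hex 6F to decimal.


6F hex = 111 decimal

111


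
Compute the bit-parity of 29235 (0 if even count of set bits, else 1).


0b111001000110011 has 8 ones => parity 0

0
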